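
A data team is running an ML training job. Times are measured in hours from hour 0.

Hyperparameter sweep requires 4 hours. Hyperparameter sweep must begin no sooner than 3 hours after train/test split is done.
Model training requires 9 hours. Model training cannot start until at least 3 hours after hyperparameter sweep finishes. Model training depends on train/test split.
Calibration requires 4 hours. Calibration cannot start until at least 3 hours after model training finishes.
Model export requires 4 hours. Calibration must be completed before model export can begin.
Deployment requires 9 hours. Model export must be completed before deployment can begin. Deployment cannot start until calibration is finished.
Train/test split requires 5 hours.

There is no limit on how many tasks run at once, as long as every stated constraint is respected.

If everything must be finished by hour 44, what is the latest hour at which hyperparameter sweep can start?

8

To finish by hour 44, deployment (duration 9) must start no later than hour 35.
Since deployment (must start by hour 35) depends on it, model export must finish by hour 35. Backing off its 4-hour duration gives a latest start of hour 31.
Calibration has several dependents: model export (must start by hour 31); deployment (must start by hour 35). The earliest of those limits is hour 31, so calibration must start by 31 − 4 = hour 27.
Model training must finish before calibration (must start by hour 27, minus 3-hour gap → hour 24). With a 9-hour duration, model training must start by 24 − 9 = hour 15.
Hyperparameter sweep has to be done before model training (must start by hour 15, minus 3-hour gap → hour 12). That means finishing by hour 12, i.e. starting by 12 − 4 = hour 8.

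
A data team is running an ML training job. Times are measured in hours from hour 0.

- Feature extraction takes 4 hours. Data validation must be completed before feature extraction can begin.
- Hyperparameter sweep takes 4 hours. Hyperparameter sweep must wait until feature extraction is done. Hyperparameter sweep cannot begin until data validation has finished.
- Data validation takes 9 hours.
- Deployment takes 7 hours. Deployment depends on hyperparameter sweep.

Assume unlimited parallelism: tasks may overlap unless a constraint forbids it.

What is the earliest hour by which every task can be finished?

24

Data validation can start immediately at hour 0; it finishes at hour 9.
Feature extraction waits on data validation (finishes hour 9), so it starts at hour 9 and finishes at 9 + 4 = hour 13.
Hyperparameter sweep has to wait for feature extraction (finishes hour 13); data validation (finishes hour 9). The latest of these is hour 13, so hyperparameter sweep runs hour 13 to 13 + 4 = hour 17.
Deployment waits on hyperparameter sweep (finishes hour 17), so it starts at hour 17 and finishes at 17 + 7 = hour 24.
All tasks are finished once the last one completes. Finish times: Data validation at 9, Feature extraction at 13, Hyperparameter sweep at 17, Deployment at 24. The latest is hour 24.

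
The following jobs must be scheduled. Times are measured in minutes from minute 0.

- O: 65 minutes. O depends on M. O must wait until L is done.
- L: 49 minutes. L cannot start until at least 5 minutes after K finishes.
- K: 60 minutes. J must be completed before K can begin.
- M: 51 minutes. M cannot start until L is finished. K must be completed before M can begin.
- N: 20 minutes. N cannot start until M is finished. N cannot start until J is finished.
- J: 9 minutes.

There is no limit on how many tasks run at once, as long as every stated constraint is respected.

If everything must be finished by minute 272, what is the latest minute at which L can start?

Nothing follows N; the deadline of minute 272 is its only limit. It must start by 272 − 20 = minute 252.
O must finish by minute 272; it takes 65 minutes, so it must start by 272 − 65 = minute 207.
M has several dependents: N (must start by minute 252); O (must start by minute 207). The earliest of those limits is minute 207, so M must start by 207 − 51 = minute 156.
L feeds M (must start by minute 156); O (must start by minute 207). Taking the minimum, L must finish by minute 156 and start by 156 − 49 = minute 107.

107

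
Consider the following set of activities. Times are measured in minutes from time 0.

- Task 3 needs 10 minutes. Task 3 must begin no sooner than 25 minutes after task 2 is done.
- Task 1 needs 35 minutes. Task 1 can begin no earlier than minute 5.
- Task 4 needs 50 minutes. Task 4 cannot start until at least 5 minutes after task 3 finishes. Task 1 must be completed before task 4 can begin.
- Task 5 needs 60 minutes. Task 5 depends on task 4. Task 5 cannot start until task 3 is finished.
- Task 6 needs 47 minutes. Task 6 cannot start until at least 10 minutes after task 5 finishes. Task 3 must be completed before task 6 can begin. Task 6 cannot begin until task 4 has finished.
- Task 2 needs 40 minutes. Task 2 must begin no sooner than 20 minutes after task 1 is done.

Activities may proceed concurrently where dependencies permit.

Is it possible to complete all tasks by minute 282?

After its own release at minute 5, task 1 can start at minute 5 and finishes at minute 40.
Task 2 waits on task 1 (finishes minute 40, plus 20-minute gap → minute 60), so it starts at minute 60 and finishes at 60 + 40 = minute 100.
Task 3 waits on task 2 (finishes minute 100, plus 25-minute gap → minute 125), so it starts at minute 125 and finishes at 125 + 10 = minute 135.
For task 4: task 3 (finishes minute 135, plus 5-minute gap → minute 140); task 1 (finishes minute 40). Taking the maximum gives a start of minute 140, and it finishes at 140 + 50 = minute 190.
Task 5 needs all of task 4 (finishes minute 190); task 3 (finishes minute 135). That puts its earliest start at minute 190; it finishes at 190 + 60 = minute 250.
Task 6 needs all of task 5 (finishes minute 250, plus 10-minute gap → minute 260); task 3 (finishes minute 135); task 4 (finishes minute 190). That puts its earliest start at minute 260; it finishes at 260 + 47 = minute 307.
The earliest everything can be done is minute 307, which is after the deadline of 282, so it is not possible.

No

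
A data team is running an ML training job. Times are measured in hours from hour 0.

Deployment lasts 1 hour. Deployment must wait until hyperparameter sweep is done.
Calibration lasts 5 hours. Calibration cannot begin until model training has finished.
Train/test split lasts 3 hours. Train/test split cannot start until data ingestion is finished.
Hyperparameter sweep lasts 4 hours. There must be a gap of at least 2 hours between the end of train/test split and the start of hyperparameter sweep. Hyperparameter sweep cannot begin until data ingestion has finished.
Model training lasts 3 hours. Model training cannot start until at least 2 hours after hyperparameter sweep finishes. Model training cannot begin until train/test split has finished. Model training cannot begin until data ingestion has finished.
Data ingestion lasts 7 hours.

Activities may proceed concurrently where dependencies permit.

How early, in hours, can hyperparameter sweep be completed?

16

Nothing blocks data ingestion, so it runs from hour 0 to hour 7.
Train/test split waits on data ingestion (finishes hour 7), so it starts at hour 7 and finishes at 7 + 3 = hour 10.
Hyperparameter sweep has to wait for train/test split (finishes hour 10, plus 2-hour gap → hour 12); data ingestion (finishes hour 7). The latest of these is hour 12, so hyperparameter sweep runs hour 12 to 12 + 4 = hour 16.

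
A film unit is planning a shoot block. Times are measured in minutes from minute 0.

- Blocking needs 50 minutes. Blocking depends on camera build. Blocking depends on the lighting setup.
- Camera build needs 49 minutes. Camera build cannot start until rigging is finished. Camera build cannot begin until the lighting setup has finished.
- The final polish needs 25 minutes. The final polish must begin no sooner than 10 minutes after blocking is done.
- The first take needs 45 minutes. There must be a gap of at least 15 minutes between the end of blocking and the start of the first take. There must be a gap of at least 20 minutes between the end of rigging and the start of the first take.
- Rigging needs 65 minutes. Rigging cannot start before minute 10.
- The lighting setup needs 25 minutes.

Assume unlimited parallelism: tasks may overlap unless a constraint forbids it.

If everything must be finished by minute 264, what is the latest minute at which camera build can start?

The final polish must finish by minute 264; it takes 25 minutes, so it must start by 264 − 25 = minute 239.
The first take must finish by minute 264; it takes 45 minutes, so it must start by 264 − 45 = minute 219.
For blocking: the final polish (must start by minute 239, minus 10-minute gap → minute 229); the first take (must start by minute 219, minus 15-minute gap → minute 204). The most restrictive is minute 204; with a 50-minute duration, blocking must start by minute 154.
Camera build must finish before blocking (must start by minute 154). With a 49-minute duration, camera build must start by 154 − 49 = minute 105.

105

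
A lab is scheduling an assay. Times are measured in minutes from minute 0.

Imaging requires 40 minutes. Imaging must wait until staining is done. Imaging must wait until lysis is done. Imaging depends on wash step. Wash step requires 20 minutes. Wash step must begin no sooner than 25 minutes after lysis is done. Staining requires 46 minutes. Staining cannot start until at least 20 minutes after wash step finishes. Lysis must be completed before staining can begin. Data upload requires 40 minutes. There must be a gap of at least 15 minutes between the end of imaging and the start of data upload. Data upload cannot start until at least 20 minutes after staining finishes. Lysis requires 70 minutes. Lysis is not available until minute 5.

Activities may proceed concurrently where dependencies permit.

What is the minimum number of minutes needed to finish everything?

Lysis waits on its own release at minute 5, so it starts at minute 5 and finishes at 5 + 70 = minute 75.
Wash step waits on lysis (finishes minute 75, plus 25-minute gap → minute 100), so it starts at minute 100 and finishes at 100 + 20 = minute 120.
Staining needs all of wash step (finishes minute 120, plus 20-minute gap → minute 140); lysis (finishes minute 75). That puts its earliest start at minute 140; it finishes at 140 + 46 = minute 186.
Imaging cannot start until staining (finishes minute 186); lysis (finishes minute 75); wash step (finishes minute 120). The controlling bound is minute 186, so imaging finishes at 186 + 40 = minute 226.
Data upload cannot start until imaging (finishes minute 226, plus 15-minute gap → minute 241); staining (finishes minute 186, plus 20-minute gap → minute 206). The controlling bound is minute 241, so data upload finishes at 241 + 40 = minute 281.
All tasks are finished once the last one completes. Finish times: Lysis at 75, Wash step at 120, Staining at 186, Imaging at 226, Data upload at 281. The latest is minute 281.

281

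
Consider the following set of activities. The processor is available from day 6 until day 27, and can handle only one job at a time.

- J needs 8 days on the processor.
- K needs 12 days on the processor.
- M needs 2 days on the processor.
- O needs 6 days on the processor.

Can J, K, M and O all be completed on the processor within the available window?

The processor window is 27 − 6 = 21 days.
Running back to back, the jobs need 8 + 12 + 2 + 6 = 28 days on the processor.
Since 28 > 21, they cannot all fit.

No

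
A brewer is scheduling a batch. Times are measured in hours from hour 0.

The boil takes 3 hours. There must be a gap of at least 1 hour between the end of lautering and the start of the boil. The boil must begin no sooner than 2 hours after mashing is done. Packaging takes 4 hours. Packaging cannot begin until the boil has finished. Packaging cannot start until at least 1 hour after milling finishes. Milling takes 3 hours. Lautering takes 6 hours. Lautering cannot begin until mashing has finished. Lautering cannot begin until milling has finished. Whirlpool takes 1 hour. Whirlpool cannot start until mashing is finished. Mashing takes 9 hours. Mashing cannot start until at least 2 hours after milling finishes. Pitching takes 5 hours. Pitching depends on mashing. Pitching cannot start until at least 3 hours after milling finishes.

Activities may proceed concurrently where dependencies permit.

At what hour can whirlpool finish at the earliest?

Milling can start immediately at hour 0; it finishes at hour 3.
After milling (finishes hour 3, plus 2-hour gap → hour 5), mashing can start at hour 5 and finishes at hour 14.
After mashing (finishes hour 14), whirlpool can start at hour 14 and finishes at hour 15.

15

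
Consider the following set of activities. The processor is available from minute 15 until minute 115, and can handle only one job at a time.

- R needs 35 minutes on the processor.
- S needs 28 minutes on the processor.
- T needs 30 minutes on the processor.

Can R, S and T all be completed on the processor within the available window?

The processor window is 115 − 15 = 100 minutes.
Running back to back, the jobs need 35 + 28 + 30 = 93 minutes on the processor.
Since 93 ≤ 100, they fit within the window.

Yes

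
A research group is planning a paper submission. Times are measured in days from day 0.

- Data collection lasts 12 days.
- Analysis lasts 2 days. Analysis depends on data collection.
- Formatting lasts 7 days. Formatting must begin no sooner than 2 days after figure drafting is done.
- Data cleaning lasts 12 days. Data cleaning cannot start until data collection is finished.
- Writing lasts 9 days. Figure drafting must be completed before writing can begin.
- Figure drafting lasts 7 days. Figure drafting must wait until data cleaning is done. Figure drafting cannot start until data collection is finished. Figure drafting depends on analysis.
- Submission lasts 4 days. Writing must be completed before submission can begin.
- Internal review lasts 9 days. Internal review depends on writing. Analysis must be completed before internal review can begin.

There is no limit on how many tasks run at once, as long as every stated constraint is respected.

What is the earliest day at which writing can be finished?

Data collection has no prerequisites, so it starts at day 0 and finishes at day 12.
Analysis waits on data collection (finishes day 12), so it starts at day 12 and finishes at 12 + 2 = day 14.
Data cleaning waits on data collection (finishes day 12), so it starts at day 12 and finishes at 12 + 12 = day 24.
Figure drafting has to wait for data cleaning (finishes day 24); data collection (finishes day 12); analysis (finishes day 14). The latest of these is day 24, so figure drafting runs day 24 to 24 + 7 = day 31.
After figure drafting (finishes day 31), writing can start at day 31 and finishes at day 40.

40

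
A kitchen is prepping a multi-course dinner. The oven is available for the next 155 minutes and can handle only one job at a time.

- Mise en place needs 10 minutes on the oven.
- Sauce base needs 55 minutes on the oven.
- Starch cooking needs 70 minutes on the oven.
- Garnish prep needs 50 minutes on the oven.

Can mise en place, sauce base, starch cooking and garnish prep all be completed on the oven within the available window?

Running back to back, the jobs need 10 + 55 + 70 + 50 = 185 minutes on the oven.
Since 185 > 155, they cannot all fit.

No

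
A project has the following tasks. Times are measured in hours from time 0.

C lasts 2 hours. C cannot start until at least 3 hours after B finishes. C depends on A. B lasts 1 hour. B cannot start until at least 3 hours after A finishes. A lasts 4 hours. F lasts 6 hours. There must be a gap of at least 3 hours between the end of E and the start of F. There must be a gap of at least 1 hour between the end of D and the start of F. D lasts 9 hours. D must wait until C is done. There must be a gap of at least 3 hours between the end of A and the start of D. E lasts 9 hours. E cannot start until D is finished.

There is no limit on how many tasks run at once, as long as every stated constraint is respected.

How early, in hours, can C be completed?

A has no prerequisites, so it starts at hour 0 and finishes at hour 4.
B waits on A (finishes hour 4, plus 3-hour gap → hour 7), so it starts at hour 7 and finishes at 7 + 1 = hour 8.
C has to wait for B (finishes hour 8, plus 3-hour gap → hour 11); A (finishes hour 4). The latest of these is hour 11, so C runs hour 11 to 11 + 2 = hour 13.

13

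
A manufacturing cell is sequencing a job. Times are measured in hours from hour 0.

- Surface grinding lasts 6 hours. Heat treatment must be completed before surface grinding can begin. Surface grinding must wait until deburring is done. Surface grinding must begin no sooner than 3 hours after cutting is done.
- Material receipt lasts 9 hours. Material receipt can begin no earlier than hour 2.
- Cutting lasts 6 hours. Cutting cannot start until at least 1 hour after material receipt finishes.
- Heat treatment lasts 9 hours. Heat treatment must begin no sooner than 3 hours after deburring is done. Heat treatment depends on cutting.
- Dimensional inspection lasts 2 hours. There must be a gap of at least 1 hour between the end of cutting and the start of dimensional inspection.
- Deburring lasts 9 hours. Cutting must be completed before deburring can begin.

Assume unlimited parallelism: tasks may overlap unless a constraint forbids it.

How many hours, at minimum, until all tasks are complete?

Material receipt cannot begin until its own release at hour 2. It runs from hour 2 to 2 + 9 = hour 11.
After material receipt (finishes hour 11, plus 1-hour gap → hour 12), cutting can start at hour 12 and finishes at hour 18.
Dimensional inspection cannot begin until cutting (finishes hour 18, plus 1-hour gap → hour 19). It runs from hour 19 to 19 + 2 = hour 21.
After cutting (finishes hour 18), deburring can start at hour 18 and finishes at hour 27.
Heat treatment cannot start until deburring (finishes hour 27, plus 3-hour gap → hour 30); cutting (finishes hour 18). The controlling bound is hour 30, so heat treatment finishes at 30 + 9 = hour 39.
Surface grinding needs all of heat treatment (finishes hour 39); deburring (finishes hour 27); cutting (finishes hour 18, plus 3-hour gap → hour 21). That puts its earliest start at hour 39; it finishes at 39 + 6 = hour 45.
All tasks are finished once the last one completes. Finish times: Material receipt at 11, Cutting at 18, Deburring at 27, Heat treatment at 39, Surface grinding at 45, Dimensional inspection at 21. The latest is hour 45.

45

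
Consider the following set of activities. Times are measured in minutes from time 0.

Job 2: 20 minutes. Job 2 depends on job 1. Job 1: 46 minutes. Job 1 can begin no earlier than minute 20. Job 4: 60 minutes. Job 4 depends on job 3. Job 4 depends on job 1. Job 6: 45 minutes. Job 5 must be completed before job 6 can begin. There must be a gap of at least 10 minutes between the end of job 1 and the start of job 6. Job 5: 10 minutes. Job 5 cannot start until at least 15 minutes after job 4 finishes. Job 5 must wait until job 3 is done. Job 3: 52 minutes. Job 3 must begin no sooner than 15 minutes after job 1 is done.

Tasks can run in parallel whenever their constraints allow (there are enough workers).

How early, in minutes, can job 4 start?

133

After its own release at minute 20, job 1 can start at minute 20 and finishes at minute 66.
After job 1 (finishes minute 66, plus 15-minute gap → minute 81), job 3 can start at minute 81 and finishes at minute 133.
Job 4 waits on job 3 (finishes minute 133); job 1 (finishes minute 66). The latest of these is minute 133, which is the earliest job 4 can start.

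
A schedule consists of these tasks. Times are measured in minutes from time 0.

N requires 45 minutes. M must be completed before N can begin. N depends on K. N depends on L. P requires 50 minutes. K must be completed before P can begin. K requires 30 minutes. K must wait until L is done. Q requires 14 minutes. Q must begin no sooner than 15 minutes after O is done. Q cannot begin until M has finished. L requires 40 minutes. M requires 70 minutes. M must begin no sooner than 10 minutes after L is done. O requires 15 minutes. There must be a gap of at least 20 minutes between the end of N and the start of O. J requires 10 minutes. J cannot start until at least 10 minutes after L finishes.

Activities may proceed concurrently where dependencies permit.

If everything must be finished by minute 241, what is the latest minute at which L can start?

J must finish by minute 241; it takes 10 minutes, so it must start by 241 − 10 = minute 231.
Q must finish by minute 241; it takes 14 minutes, so it must start by 241 − 14 = minute 227.
Since Q (must start by minute 227, minus 15-minute gap → minute 212) depends on it, O must finish by minute 212. Backing off its 15-minute duration gives a latest start of minute 197.
Since O (must start by minute 197, minus 20-minute gap → minute 177) depends on it, N must finish by minute 177. Backing off its 45-minute duration gives a latest start of minute 132.
To finish by minute 241, P (duration 50) must start no later than minute 191.
K must finish in time for N (must start by minute 132); P (must start by minute 191). The tightest is minute 132, so K must start by 132 − 30 = minute 102.
M feeds N (must start by minute 132); Q (must start by minute 227). Taking the minimum, M must finish by minute 132 and start by 132 − 70 = minute 62.
L has several dependents: J (must start by minute 231, minus 10-minute gap → minute 221); K (must start by minute 102); M (must start by minute 62, minus 10-minute gap → minute 52); N (must start by minute 132). The earliest of those limits is minute 52, so L must start by 52 − 40 = minute 12.

12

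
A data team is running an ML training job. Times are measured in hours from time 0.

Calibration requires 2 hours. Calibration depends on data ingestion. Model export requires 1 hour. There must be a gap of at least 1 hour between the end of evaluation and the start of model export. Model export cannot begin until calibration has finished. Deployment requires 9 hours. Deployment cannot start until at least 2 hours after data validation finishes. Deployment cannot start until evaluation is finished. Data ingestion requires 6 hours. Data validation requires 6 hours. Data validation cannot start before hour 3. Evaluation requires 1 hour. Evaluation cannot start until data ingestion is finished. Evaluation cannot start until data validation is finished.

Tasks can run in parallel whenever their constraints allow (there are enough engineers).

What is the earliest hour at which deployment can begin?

After its own release at hour 3, data validation can start at hour 3 and finishes at hour 9.
Data ingestion has no prerequisites, so it starts at hour 0 and finishes at hour 6.
Evaluation has to wait for data ingestion (finishes hour 6); data validation (finishes hour 9). The latest of these is hour 9, so evaluation runs hour 9 to 9 + 1 = hour 10.
Deployment waits on data validation (finishes hour 9, plus 2-hour gap → hour 11); evaluation (finishes hour 10). The latest of these is hour 11, which is the earliest deployment can start.

11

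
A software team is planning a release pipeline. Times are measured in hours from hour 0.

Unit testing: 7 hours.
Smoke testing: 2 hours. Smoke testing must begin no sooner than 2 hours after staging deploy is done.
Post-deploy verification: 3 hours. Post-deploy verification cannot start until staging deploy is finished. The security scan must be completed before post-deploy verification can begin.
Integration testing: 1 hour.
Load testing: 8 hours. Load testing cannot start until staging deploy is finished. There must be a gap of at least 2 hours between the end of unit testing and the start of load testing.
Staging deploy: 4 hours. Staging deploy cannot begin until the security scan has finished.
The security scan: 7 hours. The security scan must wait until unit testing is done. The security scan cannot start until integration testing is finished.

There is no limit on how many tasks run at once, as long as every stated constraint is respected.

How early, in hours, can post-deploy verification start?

18

Nothing blocks integration testing, so it runs from hour 0 to hour 1.
Unit testing can start immediately at hour 0; it finishes at hour 7.
For the security scan: unit testing (finishes hour 7); integration testing (finishes hour 1). Taking the maximum gives a start of hour 7, and it finishes at 7 + 7 = hour 14.
After the security scan (finishes hour 14), staging deploy can start at hour 14 and finishes at hour 18.
Post-deploy verification waits on staging deploy (finishes hour 18); the security scan (finishes hour 14). The latest of these is hour 18, which is the earliest post-deploy verification can start.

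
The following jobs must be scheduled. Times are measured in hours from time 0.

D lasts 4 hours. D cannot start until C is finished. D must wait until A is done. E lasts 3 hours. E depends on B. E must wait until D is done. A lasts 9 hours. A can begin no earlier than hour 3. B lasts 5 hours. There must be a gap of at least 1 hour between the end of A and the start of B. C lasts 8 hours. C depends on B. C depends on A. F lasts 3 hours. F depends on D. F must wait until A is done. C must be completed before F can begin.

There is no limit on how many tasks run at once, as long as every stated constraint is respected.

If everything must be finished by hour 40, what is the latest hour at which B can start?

20

Nothing follows E; the deadline of hour 40 is its only limit. It must start by 40 − 3 = hour 37.
F must finish by hour 40; it takes 3 hours, so it must start by 40 − 3 = hour 37.
D must finish in time for E (must start by hour 37); F (must start by hour 37). The tightest is hour 37, so D must start by 37 − 4 = hour 33.
C must finish in time for D (must start by hour 33); F (must start by hour 37). The tightest is hour 33, so C must start by 33 − 8 = hour 25.
B has several dependents: C (must start by hour 25); E (must start by hour 37). The earliest of those limits is hour 25, so B must start by 25 − 5 = hour 20.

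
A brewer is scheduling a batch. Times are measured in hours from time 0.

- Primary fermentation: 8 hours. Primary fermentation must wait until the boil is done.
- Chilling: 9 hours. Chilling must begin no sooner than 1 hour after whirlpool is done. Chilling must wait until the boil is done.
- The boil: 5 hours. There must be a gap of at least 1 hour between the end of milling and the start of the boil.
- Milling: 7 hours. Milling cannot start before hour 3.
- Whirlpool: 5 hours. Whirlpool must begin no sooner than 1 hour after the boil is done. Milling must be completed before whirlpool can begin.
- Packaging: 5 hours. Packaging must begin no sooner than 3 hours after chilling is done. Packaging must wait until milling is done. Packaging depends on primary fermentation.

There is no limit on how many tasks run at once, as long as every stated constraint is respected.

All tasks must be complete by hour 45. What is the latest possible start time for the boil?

16

Packaging has no dependents, so it just needs to finish by hour 45. Starting by 45 − 5 = hour 40 achieves that.
Chilling has to be done before packaging (must start by hour 40, minus 3-hour gap → hour 37). That means finishing by hour 37, i.e. starting by 37 − 9 = hour 28.
Since chilling (must start by hour 28, minus 1-hour gap → hour 27) depends on it, whirlpool must finish by hour 27. Backing off its 5-hour duration gives a latest start of hour 22.
Primary fermentation feeds into packaging (must start by hour 40); so primary fermentation must finish by hour 40 and therefore start by hour 32.
For the boil: whirlpool (must start by hour 22, minus 1-hour gap → hour 21); chilling (must start by hour 28); primary fermentation (must start by hour 32). The most restrictive is hour 21; with a 5-hour duration, the boil must start by hour 16.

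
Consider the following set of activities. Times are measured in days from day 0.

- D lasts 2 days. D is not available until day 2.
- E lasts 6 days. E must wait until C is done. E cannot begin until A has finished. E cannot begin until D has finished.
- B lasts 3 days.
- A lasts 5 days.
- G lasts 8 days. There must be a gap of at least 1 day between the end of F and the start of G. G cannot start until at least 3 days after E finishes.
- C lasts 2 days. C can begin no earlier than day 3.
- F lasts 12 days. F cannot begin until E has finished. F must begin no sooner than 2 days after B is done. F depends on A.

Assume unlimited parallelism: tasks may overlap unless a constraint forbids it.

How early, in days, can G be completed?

D cannot begin until its own release at day 2. It runs from day 2 to 2 + 2 = day 4.
C waits on its own release at day 3, so it starts at day 3 and finishes at 3 + 2 = day 5.
Nothing blocks B, so it runs from day 0 to day 3.
A has no prerequisites, so it starts at day 0 and finishes at day 5.
E has to wait for C (finishes day 5); A (finishes day 5); D (finishes day 4). The latest of these is day 5, so E runs day 5 to 5 + 6 = day 11.
F has to wait for E (finishes day 11); B (finishes day 3, plus 2-day gap → day 5); A (finishes day 5). The latest of these is day 11, so F runs day 11 to 11 + 12 = day 23.
G cannot start until F (finishes day 23, plus 1-day gap → day 24); E (finishes day 11, plus 3-day gap → day 14). The controlling bound is day 24, so G finishes at 24 + 8 = day 32.

32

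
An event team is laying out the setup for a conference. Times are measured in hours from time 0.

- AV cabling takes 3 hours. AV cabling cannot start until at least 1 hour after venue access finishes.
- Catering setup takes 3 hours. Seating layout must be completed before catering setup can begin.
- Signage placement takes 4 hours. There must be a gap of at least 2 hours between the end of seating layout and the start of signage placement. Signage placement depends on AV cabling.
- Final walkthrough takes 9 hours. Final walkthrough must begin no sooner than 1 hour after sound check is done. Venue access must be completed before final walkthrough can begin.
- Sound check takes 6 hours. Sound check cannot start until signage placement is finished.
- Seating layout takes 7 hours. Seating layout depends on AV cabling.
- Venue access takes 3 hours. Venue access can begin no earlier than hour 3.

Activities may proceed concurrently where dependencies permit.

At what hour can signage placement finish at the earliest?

23

Venue access waits on its own release at hour 3, so it starts at hour 3 and finishes at 3 + 3 = hour 6.
AV cabling cannot begin until venue access (finishes hour 6, plus 1-hour gap → hour 7). It runs from hour 7 to 7 + 3 = hour 10.
Seating layout cannot begin until AV cabling (finishes hour 10). It runs from hour 10 to 10 + 7 = hour 17.
For signage placement: seating layout (finishes hour 17, plus 2-hour gap → hour 19); AV cabling (finishes hour 10). Taking the maximum gives a start of hour 19, and it finishes at 19 + 4 = hour 23.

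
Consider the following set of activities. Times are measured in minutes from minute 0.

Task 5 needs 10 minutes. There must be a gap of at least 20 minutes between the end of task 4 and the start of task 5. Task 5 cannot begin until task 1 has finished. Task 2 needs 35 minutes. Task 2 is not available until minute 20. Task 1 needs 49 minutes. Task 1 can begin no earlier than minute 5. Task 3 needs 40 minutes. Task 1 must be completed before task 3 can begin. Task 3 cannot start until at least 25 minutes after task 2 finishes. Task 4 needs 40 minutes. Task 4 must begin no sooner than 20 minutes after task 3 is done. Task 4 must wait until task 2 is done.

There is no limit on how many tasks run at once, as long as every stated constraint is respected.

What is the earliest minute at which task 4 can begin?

140

After its own release at minute 20, task 2 can start at minute 20 and finishes at minute 55.
Task 1 waits on its own release at minute 5, so it starts at minute 5 and finishes at 5 + 49 = minute 54.
For task 3: task 1 (finishes minute 54); task 2 (finishes minute 55, plus 25-minute gap → minute 80). Taking the maximum gives a start of minute 80, and it finishes at 80 + 40 = minute 120.
Task 4 waits on task 3 (finishes minute 120, plus 20-minute gap → minute 140); task 2 (finishes minute 55). The latest of these is minute 140, which is the earliest task 4 can start.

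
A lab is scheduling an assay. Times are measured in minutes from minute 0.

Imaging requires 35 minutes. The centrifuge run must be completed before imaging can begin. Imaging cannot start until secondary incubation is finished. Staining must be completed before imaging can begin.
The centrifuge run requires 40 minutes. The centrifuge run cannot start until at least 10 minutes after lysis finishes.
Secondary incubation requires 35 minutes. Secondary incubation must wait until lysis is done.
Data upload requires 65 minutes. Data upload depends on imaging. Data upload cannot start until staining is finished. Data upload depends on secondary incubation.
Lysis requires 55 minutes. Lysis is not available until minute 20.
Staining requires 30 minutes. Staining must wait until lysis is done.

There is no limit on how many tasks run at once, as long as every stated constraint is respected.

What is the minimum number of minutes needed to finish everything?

225

Lysis waits on its own release at minute 20, so it starts at minute 20 and finishes at 20 + 55 = minute 75.
Secondary incubation cannot begin until lysis (finishes minute 75). It runs from minute 75 to 75 + 35 = minute 110.
Staining waits on lysis (finishes minute 75), so it starts at minute 75 and finishes at 75 + 30 = minute 105.
The centrifuge run cannot begin until lysis (finishes minute 75, plus 10-minute gap → minute 85). It runs from minute 85 to 85 + 40 = minute 125.
For imaging: the centrifuge run (finishes minute 125); secondary incubation (finishes minute 110); staining (finishes minute 105). Taking the maximum gives a start of minute 125, and it finishes at 125 + 35 = minute 160.
Data upload needs all of imaging (finishes minute 160); staining (finishes minute 105); secondary incubation (finishes minute 110). That puts its earliest start at minute 160; it finishes at 160 + 65 = minute 225.
All tasks are finished once the last one completes. Finish times: Lysis at 75, The centrifuge run at 125, Staining at 105, Secondary incubation at 110, Imaging at 160, Data upload at 225. The latest is minute 225.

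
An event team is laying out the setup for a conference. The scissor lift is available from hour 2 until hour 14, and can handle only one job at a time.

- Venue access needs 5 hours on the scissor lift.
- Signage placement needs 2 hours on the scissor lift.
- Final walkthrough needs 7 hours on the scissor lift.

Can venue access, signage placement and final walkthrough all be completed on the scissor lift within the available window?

The scissor lift window is 14 − 2 = 12 hours.
Running back to back, the jobs need 5 + 2 + 7 = 14 hours on the scissor lift.
Since 14 > 12, they cannot all fit.

No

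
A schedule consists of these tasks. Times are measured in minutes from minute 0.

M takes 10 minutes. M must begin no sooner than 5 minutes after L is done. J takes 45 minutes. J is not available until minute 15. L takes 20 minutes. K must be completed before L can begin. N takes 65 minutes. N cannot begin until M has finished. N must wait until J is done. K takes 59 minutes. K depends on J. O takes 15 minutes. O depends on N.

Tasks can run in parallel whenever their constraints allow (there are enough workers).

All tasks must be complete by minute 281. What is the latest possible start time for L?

166

O has no dependents, so it just needs to finish by minute 281. Starting by 281 − 15 = minute 266 achieves that.
Since O (must start by minute 266) depends on it, N must finish by minute 266. Backing off its 65-minute duration gives a latest start of minute 201.
M has to be done before N (must start by minute 201). That means finishing by minute 201, i.e. starting by 201 − 10 = minute 191.
L must finish before M (must start by minute 191, minus 5-minute gap → minute 186). With a 20-minute duration, L must start by 186 − 20 = minute 166.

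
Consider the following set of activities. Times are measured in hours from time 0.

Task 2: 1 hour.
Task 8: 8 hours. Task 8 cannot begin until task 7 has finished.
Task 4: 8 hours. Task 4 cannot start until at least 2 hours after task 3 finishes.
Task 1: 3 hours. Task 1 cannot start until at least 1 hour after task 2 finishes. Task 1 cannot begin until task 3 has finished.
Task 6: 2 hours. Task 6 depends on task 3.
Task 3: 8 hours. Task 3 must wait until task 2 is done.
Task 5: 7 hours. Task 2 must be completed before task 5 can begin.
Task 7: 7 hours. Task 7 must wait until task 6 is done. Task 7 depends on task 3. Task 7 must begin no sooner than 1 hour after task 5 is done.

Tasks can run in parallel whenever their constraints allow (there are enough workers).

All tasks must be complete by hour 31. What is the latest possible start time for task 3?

Task 1 has no dependents, so it just needs to finish by hour 31. Starting by 31 − 3 = hour 28 achieves that.
To finish by hour 31, task 4 (duration 8) must start no later than hour 23.
To finish by hour 31, task 8 (duration 8) must start no later than hour 23.
Task 7 must finish before task 8 (must start by hour 23). With a 7-hour duration, task 7 must start by 23 − 7 = hour 16.
Since task 7 (must start by hour 16) depends on it, task 6 must finish by hour 16. Backing off its 2-hour duration gives a latest start of hour 14.
For task 3: task 1 (must start by hour 28); task 4 (must start by hour 23, minus 2-hour gap → hour 21); task 6 (must start by hour 14); task 7 (must start by hour 16). The most restrictive is hour 14; with an 8-hour duration, task 3 must start by hour 6.

6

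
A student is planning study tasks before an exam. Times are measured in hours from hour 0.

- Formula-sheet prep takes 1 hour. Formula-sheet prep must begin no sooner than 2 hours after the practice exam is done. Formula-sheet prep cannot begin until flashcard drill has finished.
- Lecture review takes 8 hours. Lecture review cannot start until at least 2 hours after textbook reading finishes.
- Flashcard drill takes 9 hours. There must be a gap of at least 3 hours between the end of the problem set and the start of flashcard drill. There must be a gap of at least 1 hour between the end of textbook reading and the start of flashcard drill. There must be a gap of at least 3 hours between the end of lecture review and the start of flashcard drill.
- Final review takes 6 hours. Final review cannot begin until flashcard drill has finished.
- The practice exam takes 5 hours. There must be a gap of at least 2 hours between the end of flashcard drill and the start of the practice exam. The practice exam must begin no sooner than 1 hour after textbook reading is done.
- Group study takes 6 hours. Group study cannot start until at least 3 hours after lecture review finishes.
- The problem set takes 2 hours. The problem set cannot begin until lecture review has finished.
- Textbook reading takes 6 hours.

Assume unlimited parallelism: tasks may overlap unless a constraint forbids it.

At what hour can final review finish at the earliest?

36

Nothing blocks textbook reading, so it runs from hour 0 to hour 6.
Lecture review cannot begin until textbook reading (finishes hour 6, plus 2-hour gap → hour 8). It runs from hour 8 to 8 + 8 = hour 16.
The problem set cannot begin until lecture review (finishes hour 16). It runs from hour 16 to 16 + 2 = hour 18.
Flashcard drill has to wait for the problem set (finishes hour 18, plus 3-hour gap → hour 21); textbook reading (finishes hour 6, plus 1-hour gap → hour 7); lecture review (finishes hour 16, plus 3-hour gap → hour 19). The latest of these is hour 21, so flashcard drill runs hour 21 to 21 + 9 = hour 30.
After flashcard drill (finishes hour 30), final review can start at hour 30 and finishes at hour 36.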